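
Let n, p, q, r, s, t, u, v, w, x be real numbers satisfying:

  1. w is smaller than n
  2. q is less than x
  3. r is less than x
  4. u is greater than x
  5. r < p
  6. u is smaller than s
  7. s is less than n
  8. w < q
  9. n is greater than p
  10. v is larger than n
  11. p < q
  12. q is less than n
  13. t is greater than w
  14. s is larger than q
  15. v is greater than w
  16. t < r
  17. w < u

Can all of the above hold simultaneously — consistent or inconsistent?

Every relation is compatible with w < t < r < p < q < x < u < s < n < v; the set is consistent.

consistent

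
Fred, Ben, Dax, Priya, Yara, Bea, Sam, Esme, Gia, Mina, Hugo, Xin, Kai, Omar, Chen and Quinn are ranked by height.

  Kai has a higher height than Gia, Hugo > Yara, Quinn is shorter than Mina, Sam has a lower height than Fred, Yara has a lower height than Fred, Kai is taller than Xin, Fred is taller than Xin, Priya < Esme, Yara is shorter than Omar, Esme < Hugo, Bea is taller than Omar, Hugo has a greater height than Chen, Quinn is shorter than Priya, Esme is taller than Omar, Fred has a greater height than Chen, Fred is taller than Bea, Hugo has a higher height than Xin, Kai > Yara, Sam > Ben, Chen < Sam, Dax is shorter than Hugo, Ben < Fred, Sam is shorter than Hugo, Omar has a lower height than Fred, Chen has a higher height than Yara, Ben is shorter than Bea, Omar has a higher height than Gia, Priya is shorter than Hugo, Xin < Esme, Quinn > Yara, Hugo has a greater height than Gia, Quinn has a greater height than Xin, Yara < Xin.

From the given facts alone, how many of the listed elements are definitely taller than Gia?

6

Directly above Gia: Omar, Kai, Hugo.
One step further: Bea, Fred, Esme (6 so far).
Nothing else is reachable above Gia; 6 in all.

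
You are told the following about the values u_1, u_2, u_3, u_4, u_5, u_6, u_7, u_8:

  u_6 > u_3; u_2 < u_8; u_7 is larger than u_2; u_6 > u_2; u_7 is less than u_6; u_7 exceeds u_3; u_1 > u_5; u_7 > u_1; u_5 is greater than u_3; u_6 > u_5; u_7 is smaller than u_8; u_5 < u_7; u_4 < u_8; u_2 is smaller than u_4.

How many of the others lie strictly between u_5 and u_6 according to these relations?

2

The relations place u_5 below u_6. An element lies strictly between them when it is forced above u_5 and also forced below u_6.
Above u_5: {u_1, u_7, u_8}. Below u_6: {u_3, u_2, u_1, u_7}.
Intersection: {u_1, u_7} — 2.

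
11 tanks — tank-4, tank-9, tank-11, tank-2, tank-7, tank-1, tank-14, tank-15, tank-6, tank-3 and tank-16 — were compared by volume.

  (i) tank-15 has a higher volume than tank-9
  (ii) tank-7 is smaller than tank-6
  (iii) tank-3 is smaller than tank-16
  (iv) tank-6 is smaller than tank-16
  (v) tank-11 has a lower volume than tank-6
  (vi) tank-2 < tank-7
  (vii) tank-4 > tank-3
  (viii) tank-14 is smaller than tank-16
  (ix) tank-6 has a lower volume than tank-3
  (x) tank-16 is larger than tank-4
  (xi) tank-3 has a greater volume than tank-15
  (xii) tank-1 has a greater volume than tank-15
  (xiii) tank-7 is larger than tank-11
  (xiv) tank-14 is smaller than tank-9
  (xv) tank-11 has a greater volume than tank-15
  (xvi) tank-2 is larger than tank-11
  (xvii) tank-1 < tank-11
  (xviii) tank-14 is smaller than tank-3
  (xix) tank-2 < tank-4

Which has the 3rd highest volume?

The consecutive relations fix a unique order: tank-14 < tank-9 < tank-15 < tank-1 < tank-11 < tank-2 < tank-7 < tank-6 < tank-3 < tank-4 < tank-16.
The 3rd largest is tank-3.

tank-3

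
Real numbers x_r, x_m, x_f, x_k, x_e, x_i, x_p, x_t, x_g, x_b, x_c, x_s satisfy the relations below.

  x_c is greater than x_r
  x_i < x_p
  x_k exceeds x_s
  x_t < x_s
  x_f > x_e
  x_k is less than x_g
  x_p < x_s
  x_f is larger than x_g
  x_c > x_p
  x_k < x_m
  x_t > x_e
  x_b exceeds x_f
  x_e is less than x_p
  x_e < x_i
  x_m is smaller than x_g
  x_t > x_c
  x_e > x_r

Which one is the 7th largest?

x_t

Piecing the relations together gives one ordering: x_r < x_e < x_i < x_p < x_c < x_t < x_s < x_k < x_m < x_g < x_f < x_b.
The 7th largest is x_t.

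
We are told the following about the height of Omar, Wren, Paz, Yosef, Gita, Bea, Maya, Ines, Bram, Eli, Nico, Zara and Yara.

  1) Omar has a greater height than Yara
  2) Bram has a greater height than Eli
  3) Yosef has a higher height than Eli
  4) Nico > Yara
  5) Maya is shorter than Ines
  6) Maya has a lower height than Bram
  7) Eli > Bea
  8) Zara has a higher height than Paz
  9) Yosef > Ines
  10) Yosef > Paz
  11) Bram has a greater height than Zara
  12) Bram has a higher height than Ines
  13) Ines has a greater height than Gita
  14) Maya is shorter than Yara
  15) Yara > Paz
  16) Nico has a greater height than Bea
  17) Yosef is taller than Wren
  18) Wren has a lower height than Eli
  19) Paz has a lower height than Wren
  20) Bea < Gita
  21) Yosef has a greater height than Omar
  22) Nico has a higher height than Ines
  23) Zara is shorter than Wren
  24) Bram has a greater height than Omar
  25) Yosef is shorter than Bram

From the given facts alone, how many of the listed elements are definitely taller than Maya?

6

Directly above Maya: Ines, Yara, Bram.
One step further: Omar, Yosef, Nico (6 so far).
No other element is forced above Maya by the given relations, so the count is 6.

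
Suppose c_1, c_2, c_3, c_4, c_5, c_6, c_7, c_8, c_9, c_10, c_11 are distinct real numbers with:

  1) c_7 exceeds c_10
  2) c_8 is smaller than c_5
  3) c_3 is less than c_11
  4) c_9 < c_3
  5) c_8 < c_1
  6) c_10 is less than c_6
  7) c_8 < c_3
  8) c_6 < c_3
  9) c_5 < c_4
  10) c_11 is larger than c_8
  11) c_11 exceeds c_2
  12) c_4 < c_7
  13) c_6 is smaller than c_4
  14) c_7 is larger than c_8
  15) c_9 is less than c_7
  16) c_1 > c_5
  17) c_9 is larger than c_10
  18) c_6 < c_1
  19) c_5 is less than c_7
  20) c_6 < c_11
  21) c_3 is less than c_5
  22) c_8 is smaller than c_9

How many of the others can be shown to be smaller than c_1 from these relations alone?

From c_1 the given relations immediately reach c_8, c_6, c_5.
From those, c_10, c_3 — 5 in total.
From those, c_9 — 6 in total.
No other element is forced below c_1 by the given relations, so the count is 6.

6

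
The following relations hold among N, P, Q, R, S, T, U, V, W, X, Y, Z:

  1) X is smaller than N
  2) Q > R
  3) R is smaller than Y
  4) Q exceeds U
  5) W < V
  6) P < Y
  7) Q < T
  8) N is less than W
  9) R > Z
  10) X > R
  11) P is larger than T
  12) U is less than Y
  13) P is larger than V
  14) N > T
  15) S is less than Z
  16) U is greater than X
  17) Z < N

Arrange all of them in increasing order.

Each adjacent pair is fixed by a given relation: S < Z; Z < R; R < X; X < U; U < Q; Q < T; T < N; N < W; W < V; V < P; P < Y. Chaining them end to end gives the full order.

S < Z < R < X < U < Q < T < N < W < V < P < Y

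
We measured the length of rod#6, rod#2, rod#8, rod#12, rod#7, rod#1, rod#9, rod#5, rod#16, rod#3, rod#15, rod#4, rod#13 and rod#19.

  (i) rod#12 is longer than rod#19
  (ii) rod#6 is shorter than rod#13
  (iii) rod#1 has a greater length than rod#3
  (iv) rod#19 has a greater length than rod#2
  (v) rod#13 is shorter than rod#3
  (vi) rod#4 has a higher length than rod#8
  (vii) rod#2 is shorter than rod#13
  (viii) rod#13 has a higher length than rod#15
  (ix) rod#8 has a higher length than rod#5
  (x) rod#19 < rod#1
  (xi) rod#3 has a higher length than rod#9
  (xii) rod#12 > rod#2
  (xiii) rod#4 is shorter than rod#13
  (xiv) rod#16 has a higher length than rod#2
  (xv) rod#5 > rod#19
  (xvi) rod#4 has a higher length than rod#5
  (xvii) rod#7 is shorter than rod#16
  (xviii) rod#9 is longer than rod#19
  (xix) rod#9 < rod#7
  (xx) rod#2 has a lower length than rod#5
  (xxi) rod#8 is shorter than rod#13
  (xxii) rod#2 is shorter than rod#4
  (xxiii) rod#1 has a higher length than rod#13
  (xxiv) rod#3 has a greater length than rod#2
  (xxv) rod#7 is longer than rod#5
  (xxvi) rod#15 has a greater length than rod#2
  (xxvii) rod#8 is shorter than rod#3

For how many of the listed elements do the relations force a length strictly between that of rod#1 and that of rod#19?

6

The relations place rod#19 below rod#1. An element lies strictly between them when it is forced above rod#19 and also forced below rod#1.
Above rod#19: {rod#5, rod#9, rod#7, rod#8, rod#4, rod#13, rod#3, rod#12, rod#16}. Below rod#1: {rod#2, rod#5, rod#9, rod#8, rod#4, rod#15, rod#6, rod#13, rod#3}.
Intersection: {rod#5, rod#9, rod#8, rod#4, rod#13, rod#3} — 6.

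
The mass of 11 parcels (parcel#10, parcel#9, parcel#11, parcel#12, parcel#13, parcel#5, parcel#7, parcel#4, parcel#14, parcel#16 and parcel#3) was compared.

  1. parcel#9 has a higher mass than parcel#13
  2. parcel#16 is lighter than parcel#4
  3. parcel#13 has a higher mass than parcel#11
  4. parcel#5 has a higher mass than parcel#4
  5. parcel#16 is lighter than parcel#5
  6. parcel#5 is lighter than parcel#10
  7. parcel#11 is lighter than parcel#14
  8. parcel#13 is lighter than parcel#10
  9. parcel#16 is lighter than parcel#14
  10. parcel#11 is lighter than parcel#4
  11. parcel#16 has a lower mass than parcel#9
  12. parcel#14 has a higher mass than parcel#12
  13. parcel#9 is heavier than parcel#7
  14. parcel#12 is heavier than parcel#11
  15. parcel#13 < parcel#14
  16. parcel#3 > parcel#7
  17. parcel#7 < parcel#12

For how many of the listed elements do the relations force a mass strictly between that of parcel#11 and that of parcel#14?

2

Chaining upward from parcel#11 reaches: parcel#4, parcel#5, parcel#13, parcel#12, parcel#10, parcel#9.
Chaining downward from parcel#14 reaches: parcel#16, parcel#7, parcel#13, parcel#12.
Strictly between parcel#11 and parcel#14 are those in both lists: parcel#13, parcel#12 — 2 elements.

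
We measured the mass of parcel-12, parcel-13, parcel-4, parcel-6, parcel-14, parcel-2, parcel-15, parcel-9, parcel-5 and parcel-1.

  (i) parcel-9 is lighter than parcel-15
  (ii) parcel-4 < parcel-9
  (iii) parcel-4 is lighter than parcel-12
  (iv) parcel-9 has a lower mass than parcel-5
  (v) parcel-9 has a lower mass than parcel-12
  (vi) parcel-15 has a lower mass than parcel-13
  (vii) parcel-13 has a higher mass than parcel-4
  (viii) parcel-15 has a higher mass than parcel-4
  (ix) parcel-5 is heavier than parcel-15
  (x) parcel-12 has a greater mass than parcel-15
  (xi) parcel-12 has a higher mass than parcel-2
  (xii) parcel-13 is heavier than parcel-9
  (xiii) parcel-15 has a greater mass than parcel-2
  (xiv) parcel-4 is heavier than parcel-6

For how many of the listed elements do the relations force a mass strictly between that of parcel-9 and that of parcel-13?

The relations place parcel-9 below parcel-13. An element lies strictly between them when it is forced above parcel-9 and also forced below parcel-13.
Above parcel-9: {parcel-15, parcel-5, parcel-12}. Below parcel-13: {parcel-6, parcel-4, parcel-2, parcel-15}.
Intersection: {parcel-15} — 1.

1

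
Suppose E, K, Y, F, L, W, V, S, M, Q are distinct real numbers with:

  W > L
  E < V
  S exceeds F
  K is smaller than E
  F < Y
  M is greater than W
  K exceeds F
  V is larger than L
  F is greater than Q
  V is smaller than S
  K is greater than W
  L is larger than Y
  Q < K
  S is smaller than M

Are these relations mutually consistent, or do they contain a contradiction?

Every relation is compatible with Q < F < Y < L < W < K < E < V < S < M; the set is consistent.

consistent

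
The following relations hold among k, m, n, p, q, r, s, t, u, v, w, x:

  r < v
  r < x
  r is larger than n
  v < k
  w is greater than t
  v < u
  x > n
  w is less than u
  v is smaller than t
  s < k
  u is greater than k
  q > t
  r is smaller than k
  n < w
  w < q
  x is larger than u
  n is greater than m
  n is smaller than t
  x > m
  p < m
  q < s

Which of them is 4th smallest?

Chaining the given pairs: p < m < n < r < v < t < w < q < s < k < u < x.
Counting 4 from the smallest end gives r.

r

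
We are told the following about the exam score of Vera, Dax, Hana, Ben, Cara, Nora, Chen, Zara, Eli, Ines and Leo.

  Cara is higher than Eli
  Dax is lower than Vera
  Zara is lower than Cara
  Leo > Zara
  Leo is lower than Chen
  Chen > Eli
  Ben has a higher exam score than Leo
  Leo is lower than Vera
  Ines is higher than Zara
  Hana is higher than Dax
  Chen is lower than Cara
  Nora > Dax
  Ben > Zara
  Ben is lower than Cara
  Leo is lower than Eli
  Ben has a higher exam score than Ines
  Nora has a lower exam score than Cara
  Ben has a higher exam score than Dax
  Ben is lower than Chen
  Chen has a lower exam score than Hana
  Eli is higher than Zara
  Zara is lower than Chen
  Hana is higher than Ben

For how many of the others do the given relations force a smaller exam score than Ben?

Directly below Ben: Zara, Dax, Leo, Ines.
No other element is forced below Ben by the given relations, so the count is 4.

4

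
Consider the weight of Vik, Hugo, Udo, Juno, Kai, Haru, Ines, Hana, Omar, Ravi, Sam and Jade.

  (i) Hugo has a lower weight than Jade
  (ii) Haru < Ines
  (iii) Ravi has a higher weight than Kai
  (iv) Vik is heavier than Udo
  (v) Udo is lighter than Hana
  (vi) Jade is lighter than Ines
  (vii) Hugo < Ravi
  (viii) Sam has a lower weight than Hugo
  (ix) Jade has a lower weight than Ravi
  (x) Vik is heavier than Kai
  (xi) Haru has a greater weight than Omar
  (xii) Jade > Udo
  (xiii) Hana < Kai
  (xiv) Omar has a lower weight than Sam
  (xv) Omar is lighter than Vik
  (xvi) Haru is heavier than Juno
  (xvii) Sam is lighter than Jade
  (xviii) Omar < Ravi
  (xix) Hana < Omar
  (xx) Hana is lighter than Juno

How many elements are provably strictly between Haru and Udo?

3

Chaining upward from Udo reaches: Hana, Omar, Sam, Juno, Hugo, Kai, Jade, Vik, Ravi, Ines.
Chaining downward from Haru reaches: Hana, Omar, Juno.
Strictly between Udo and Haru are those in both lists: Hana, Omar, Juno — 3 elements.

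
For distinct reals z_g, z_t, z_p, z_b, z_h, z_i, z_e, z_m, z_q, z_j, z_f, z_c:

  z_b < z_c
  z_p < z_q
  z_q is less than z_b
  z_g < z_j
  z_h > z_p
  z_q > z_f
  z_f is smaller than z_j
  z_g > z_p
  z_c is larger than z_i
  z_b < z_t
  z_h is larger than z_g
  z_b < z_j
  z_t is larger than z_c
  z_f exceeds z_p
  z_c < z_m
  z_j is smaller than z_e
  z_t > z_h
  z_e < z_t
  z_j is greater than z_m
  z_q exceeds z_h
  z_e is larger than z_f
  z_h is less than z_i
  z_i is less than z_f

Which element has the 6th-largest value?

Chaining the given pairs: z_p < z_g < z_h < z_i < z_f < z_q < z_b < z_c < z_m < z_j < z_e < z_t.
The 6th largest is z_b.

z_b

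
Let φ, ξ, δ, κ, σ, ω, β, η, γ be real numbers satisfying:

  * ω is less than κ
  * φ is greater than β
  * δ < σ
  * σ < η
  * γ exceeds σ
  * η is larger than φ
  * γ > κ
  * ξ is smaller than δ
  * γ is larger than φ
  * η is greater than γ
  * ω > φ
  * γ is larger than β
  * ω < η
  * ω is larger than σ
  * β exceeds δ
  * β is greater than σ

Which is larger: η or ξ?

The relevant relations are ξ < δ; δ < σ; σ < β; β < φ; φ < ω; ω < κ; κ < γ; γ < η.
Chaining these gives ξ < δ < σ < β < φ < ω < κ < γ < η.
So ξ < η; η is the larger of the two.

η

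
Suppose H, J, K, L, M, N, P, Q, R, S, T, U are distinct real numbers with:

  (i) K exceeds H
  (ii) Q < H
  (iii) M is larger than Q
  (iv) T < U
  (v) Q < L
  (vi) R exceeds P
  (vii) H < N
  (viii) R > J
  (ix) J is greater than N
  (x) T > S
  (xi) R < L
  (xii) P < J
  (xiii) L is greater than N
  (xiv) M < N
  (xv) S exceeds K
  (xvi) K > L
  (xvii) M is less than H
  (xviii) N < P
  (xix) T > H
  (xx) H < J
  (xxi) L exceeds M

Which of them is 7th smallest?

Chaining the given pairs: Q < M < H < N < P < J < R < L < K < S < T < U.
The 7th smallest is R.

R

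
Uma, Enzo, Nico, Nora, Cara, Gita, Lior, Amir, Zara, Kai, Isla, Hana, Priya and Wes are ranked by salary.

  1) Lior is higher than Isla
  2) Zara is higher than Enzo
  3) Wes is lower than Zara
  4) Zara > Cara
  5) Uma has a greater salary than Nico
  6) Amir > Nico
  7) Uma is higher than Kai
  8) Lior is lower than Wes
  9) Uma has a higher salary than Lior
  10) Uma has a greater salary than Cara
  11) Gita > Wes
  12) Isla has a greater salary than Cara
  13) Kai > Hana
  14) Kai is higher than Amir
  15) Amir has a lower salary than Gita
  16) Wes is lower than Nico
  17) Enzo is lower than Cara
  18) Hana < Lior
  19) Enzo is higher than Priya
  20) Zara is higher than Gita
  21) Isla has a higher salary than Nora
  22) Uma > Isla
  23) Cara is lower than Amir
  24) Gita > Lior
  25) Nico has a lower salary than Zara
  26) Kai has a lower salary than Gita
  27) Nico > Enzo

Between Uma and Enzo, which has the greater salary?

Link the given pairs in sequence: Enzo < Cara; Cara < Isla; Isla < Lior; Lior < Wes; Wes < Nico; Nico < Amir; Amir < Kai; Kai < Uma.
Chaining these gives Enzo < Cara < Isla < Lior < Wes < Nico < Amir < Kai < Uma.
So Enzo < Uma; Uma is the higher of the two.

Uma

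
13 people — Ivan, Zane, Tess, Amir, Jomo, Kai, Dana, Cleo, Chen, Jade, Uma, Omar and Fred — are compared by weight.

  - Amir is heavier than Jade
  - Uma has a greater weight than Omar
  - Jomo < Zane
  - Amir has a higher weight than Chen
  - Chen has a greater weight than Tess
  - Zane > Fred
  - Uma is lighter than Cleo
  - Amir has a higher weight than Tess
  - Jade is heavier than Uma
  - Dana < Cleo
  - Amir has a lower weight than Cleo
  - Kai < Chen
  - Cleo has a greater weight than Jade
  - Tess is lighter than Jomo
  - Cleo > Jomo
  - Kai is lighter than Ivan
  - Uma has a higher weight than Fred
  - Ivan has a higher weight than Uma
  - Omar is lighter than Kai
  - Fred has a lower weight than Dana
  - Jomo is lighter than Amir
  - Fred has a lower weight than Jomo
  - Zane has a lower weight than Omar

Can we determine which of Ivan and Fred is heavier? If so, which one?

Link the given pairs in sequence: Fred < Jomo; Jomo < Zane; Zane < Omar; Omar < Uma; Uma < Ivan.
Together: Fred < Jomo < Zane < Omar < Uma < Ivan.
So Ivan is heavier.

Ivan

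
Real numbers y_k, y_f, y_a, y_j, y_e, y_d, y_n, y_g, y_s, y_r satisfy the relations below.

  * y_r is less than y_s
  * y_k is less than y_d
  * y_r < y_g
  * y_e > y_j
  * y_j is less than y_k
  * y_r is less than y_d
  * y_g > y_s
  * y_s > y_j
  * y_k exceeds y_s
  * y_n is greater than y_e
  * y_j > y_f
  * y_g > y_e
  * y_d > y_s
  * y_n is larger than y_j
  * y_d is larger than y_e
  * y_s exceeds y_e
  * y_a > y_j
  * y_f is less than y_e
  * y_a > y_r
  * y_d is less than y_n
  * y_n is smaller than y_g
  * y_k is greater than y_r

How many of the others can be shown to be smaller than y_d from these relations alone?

From y_d the given relations immediately reach y_r, y_e, y_s, y_k.
From those, y_f, y_j — 6 in total.
Nothing else is reachable below y_d; 6 in all.

6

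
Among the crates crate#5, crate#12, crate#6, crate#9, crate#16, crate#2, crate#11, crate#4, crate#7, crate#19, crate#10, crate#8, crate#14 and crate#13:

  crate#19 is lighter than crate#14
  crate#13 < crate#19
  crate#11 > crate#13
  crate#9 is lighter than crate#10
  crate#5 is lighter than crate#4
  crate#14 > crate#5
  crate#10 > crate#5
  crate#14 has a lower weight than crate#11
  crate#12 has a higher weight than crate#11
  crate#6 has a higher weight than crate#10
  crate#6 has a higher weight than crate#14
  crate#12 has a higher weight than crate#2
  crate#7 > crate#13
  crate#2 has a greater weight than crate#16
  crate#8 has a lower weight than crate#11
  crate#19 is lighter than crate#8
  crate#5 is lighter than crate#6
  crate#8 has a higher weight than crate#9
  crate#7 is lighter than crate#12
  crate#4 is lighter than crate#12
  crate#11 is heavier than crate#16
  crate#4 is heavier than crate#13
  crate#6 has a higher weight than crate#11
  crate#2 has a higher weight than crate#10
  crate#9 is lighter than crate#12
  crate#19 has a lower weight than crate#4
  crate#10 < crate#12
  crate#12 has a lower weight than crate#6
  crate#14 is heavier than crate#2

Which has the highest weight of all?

crate#6

crate#13 is not greatest since crate#13 < crate#4; crate#9 is not greatest since crate#9 < crate#8; crate#16 is not greatest since crate#16 < crate#2; crate#19 is not greatest since crate#19 < crate#8; crate#5 is not greatest since crate#5 < crate#10; crate#10 is not greatest since crate#10 < crate#2; crate#7 is not greatest since crate#7 < crate#12; crate#2 is not greatest since crate#2 < crate#12; crate#14 is not greatest since crate#14 < crate#11; crate#8 is not greatest since crate#8 < crate#11; crate#11 is not greatest since crate#11 < crate#12; crate#4 is not greatest since crate#4 < crate#12; crate#12 is not greatest since crate#12 < crate#6.
Only crate#6 has nothing above it, so crate#6 is the highest weight.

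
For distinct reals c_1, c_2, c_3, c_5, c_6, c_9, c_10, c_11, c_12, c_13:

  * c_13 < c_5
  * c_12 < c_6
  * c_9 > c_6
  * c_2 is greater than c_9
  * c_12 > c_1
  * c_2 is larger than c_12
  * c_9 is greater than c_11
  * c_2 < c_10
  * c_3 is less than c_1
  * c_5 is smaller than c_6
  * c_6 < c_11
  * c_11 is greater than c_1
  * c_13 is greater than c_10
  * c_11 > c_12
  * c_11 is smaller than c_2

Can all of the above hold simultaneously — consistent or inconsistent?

We have c_5 < c_6 stated directly, yet also c_6 < c_11 < c_9 < c_2 < c_10 < c_13 < c_5 by chaining the others — so c_6 < c_5. Contradiction.

inconsistent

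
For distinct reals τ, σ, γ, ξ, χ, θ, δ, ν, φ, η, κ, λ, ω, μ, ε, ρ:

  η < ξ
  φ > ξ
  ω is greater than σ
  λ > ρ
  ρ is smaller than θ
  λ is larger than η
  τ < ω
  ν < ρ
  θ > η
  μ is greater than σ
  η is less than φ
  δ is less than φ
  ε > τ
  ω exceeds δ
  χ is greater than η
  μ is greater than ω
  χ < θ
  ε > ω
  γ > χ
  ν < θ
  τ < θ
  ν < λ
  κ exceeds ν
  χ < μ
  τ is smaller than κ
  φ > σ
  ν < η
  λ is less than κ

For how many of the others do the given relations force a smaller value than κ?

5

Directly below κ: ν, τ, λ.
One step further: η, ρ (5 so far).
Nothing else is reachable below κ; 5 in all.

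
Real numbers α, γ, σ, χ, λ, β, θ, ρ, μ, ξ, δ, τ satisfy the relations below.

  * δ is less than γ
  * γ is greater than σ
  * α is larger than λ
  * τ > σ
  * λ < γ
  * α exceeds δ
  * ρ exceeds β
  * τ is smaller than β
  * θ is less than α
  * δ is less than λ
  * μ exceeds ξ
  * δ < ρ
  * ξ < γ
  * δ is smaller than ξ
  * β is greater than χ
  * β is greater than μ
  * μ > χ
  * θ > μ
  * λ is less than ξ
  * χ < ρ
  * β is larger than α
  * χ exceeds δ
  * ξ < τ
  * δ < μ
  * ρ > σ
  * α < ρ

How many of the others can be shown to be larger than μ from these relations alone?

4

Directly above μ: θ, β.
One step further: α, ρ (4 so far).
Nothing else is reachable above μ; 4 in all.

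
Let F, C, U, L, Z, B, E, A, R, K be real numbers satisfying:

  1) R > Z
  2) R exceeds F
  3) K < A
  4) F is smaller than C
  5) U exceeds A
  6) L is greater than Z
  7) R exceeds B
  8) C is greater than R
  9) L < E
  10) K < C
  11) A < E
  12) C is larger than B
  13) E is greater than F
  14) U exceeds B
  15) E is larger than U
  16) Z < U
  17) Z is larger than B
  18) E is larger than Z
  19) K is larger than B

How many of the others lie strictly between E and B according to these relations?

5

The relations place B below E. An element lies strictly between them when it is forced above B and also forced below E.
Above B: {Z, K, A, L, U, R, C}. Below E: {Z, K, F, A, L, U}.
Intersection: {Z, K, A, L, U} — 5.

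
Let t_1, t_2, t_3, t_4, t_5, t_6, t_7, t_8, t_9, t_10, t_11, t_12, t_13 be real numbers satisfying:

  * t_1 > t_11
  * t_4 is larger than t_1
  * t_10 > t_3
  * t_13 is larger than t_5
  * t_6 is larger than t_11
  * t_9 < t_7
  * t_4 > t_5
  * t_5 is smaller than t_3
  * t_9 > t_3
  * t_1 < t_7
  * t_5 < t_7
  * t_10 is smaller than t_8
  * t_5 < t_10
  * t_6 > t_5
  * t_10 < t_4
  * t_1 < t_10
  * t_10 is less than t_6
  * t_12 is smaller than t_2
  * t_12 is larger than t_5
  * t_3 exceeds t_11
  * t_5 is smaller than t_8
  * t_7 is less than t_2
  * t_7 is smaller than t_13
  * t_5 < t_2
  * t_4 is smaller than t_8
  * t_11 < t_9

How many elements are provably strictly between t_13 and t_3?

2

Chaining upward from t_3 reaches: t_10, t_6, t_9, t_7, t_2, t_4, t_8.
Chaining downward from t_13 reaches: t_5, t_11, t_1, t_9, t_7.
Strictly between t_3 and t_13 are those in both lists: t_9, t_7 — 2 elements.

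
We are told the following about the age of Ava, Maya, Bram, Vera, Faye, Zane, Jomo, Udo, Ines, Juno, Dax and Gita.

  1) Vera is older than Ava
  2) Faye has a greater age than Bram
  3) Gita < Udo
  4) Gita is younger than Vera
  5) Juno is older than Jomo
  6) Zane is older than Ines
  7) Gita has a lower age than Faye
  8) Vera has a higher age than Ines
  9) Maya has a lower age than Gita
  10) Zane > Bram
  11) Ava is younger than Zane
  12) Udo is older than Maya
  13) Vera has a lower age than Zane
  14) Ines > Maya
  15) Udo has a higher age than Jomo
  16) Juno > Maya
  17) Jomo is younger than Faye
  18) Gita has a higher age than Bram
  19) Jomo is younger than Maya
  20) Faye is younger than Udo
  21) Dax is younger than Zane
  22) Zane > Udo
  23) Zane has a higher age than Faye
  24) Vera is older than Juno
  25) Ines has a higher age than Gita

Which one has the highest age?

Bram is not greatest since Bram < Zane; Jomo is not greatest since Jomo < Juno; Maya is not greatest since Maya < Ines; Dax is not greatest since Dax < Zane; Gita is not greatest since Gita < Ines; Ines is not greatest since Ines < Vera; Juno is not greatest since Juno < Vera; Faye is not greatest since Faye < Zane; Udo is not greatest since Udo < Zane; Ava is not greatest since Ava < Zane; Vera is not greatest since Vera < Zane.
Only Zane has nothing above it, so Zane is the highest age.

Zane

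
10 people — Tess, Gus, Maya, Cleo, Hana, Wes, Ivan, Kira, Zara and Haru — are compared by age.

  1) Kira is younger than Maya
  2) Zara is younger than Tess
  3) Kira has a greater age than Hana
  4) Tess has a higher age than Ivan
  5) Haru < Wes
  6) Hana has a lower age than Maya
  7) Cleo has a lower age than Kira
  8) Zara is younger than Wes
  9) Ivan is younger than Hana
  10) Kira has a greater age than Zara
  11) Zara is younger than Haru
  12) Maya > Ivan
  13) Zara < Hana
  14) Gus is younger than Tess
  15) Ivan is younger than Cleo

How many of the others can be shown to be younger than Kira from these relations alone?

4

Directly below Kira: Zara, Cleo, Hana.
One step further: Ivan (4 so far).
No other element is forced below Kira by the given relations, so the count is 4.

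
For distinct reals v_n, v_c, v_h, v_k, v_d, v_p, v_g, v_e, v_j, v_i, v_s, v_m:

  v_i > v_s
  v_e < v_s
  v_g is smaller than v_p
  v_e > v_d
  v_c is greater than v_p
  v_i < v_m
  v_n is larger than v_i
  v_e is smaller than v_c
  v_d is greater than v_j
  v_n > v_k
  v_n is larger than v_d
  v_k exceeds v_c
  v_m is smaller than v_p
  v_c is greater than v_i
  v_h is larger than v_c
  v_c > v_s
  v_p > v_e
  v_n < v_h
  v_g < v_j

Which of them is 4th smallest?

v_e

The consecutive relations fix a unique order: v_g < v_j < v_d < v_e < v_s < v_i < v_m < v_p < v_c < v_k < v_n < v_h.
The 4th smallest is v_e.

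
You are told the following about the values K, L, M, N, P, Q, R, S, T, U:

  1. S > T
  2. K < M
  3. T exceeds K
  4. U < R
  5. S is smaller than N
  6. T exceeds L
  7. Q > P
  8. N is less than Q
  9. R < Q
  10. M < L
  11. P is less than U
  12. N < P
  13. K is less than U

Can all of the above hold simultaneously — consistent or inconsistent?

Every relation is compatible with K < M < L < T < S < N < P < U < R < Q; the set is consistent.

consistent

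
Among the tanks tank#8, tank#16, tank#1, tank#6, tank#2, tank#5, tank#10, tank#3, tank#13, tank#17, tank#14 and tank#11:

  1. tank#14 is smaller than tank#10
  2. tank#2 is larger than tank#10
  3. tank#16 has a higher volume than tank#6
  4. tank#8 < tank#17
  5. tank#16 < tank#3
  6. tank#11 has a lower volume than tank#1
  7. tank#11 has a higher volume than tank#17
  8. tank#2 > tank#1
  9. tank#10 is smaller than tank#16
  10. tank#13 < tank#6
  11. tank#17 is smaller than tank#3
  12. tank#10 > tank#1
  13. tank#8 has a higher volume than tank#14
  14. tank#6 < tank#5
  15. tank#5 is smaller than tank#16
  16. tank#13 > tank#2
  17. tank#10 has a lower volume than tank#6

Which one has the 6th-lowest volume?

Piecing the relations together gives one ordering: tank#14 < tank#8 < tank#17 < tank#11 < tank#1 < tank#10 < tank#2 < tank#13 < tank#6 < tank#5 < tank#16 < tank#3.
The 6th smallest is tank#10.

tank#10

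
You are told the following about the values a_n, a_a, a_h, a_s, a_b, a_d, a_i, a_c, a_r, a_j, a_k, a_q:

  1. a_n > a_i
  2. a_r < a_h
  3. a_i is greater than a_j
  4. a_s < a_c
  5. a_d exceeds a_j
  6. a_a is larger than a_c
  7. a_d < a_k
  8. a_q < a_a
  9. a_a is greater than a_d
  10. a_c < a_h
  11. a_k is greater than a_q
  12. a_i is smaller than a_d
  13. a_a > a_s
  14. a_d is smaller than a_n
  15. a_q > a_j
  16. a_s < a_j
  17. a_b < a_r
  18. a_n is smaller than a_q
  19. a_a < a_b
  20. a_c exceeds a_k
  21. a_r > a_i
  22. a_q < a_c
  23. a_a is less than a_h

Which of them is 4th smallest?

a_d

The consecutive relations fix a unique order: a_s < a_j < a_i < a_d < a_n < a_q < a_k < a_c < a_a < a_b < a_r < a_h.
The 4th smallest is a_d.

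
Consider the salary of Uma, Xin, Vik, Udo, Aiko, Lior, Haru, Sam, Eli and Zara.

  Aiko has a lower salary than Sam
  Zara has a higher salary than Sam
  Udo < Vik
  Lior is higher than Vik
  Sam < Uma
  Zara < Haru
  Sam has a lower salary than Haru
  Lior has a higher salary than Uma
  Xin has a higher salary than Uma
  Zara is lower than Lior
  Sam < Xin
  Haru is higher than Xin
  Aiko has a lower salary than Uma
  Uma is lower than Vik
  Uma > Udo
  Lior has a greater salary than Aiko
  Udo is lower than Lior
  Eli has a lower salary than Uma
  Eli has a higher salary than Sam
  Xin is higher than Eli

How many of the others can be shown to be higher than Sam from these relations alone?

The elements the relations force above Sam are Zara, Eli, Uma, Xin, Vik, Lior, Haru — no chain reaches any other.
That is 7.

7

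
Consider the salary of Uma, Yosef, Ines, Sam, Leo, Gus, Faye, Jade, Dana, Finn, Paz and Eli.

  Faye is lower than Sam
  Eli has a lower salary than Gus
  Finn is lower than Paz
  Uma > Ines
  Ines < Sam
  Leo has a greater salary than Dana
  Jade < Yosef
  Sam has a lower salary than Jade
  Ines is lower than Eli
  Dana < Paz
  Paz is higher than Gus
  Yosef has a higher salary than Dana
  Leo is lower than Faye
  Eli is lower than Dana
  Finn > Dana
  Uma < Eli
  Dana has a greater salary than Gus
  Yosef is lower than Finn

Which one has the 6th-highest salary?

Chaining the given pairs: Ines < Uma < Eli < Gus < Dana < Leo < Faye < Sam < Jade < Yosef < Finn < Paz.
The 6th largest is Faye.

Faye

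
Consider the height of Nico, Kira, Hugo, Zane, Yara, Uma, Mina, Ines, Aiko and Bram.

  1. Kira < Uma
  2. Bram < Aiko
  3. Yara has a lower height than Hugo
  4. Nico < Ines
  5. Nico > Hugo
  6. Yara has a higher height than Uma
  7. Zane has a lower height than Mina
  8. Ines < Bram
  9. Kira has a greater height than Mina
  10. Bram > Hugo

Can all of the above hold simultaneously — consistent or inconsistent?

consistent

Every relation is compatible with Zane < Mina < Kira < Uma < Yara < Hugo < Nico < Ines < Bram < Aiko; the set is consistent.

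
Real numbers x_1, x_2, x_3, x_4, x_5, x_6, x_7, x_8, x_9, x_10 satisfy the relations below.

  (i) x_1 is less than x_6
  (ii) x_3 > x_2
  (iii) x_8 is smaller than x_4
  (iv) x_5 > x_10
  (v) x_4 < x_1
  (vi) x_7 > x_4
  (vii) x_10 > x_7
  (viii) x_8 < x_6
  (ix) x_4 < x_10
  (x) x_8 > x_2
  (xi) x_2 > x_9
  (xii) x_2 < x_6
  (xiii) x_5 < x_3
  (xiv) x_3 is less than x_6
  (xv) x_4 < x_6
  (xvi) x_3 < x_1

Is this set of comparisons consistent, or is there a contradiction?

The single ordering x_9 < x_2 < x_8 < x_4 < x_7 < x_10 < x_5 < x_3 < x_1 < x_6 satisfies every listed relation, so no contradiction arises.

consistent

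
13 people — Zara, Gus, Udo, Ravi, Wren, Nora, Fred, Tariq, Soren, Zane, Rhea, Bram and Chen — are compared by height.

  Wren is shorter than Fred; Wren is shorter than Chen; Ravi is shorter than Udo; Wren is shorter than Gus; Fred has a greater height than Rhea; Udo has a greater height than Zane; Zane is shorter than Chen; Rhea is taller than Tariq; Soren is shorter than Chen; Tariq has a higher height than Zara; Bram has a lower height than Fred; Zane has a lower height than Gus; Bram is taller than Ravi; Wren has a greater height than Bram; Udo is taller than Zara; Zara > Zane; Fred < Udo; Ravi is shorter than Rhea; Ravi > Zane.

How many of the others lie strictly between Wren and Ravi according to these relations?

1

Chaining upward from Ravi reaches: Bram, Rhea, Gus, Fred, Udo, Chen.
Chaining downward from Wren reaches: Zane, Bram.
Strictly between Ravi and Wren are those in both lists: Bram — 1 element.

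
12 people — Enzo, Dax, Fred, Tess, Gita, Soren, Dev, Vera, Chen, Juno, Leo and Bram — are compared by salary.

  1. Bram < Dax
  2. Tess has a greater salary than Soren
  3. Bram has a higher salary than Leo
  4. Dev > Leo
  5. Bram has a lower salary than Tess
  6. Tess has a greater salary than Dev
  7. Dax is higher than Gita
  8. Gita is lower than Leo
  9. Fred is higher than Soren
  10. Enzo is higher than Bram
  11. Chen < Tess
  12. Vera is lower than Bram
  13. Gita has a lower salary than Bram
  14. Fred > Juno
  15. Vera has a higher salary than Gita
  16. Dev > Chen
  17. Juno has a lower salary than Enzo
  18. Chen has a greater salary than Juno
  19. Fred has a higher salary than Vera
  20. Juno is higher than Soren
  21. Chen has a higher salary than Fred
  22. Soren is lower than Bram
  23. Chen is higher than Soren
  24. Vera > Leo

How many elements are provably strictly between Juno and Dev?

Chaining upward from Juno reaches: Fred, Chen, Enzo, Tess.
Chaining downward from Dev reaches: Gita, Leo, Soren, Vera, Fred, Chen.
Strictly between Juno and Dev are those in both lists: Fred, Chen — 2 elements.

2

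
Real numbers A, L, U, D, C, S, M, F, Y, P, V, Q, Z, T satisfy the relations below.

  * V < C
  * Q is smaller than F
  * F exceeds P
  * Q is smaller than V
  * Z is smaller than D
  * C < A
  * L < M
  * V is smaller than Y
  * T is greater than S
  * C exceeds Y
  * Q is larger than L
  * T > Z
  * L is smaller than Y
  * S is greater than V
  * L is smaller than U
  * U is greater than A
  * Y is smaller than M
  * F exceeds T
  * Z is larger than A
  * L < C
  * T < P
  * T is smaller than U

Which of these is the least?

L

Q is not least since L < Q; V is not least since Q < V; S is not least since V < S; Y is not least since V < Y; C is not least since L < C; M is not least since Y < M; A is not least since C < A; Z is not least since A < Z; T is not least since Z < T; P is not least since T < P; D is not least since Z < D; F is not least since P < F; U is not least since A < U.
Only L has nothing below it, so L is the least.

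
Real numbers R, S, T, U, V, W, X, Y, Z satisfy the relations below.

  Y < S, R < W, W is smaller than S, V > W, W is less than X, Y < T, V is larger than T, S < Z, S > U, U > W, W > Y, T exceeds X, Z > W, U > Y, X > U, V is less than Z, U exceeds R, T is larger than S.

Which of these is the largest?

Z

Chaining downward from Z: directly below it, W, S, V; then Y, R, U, T; then X.
That covers every other element, and nothing is given above Z, so Z is the largest.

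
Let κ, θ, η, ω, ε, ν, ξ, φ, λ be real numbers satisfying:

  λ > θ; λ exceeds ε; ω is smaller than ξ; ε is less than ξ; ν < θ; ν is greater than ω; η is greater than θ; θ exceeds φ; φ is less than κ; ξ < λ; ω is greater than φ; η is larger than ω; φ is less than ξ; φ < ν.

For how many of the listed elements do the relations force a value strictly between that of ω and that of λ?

Chaining upward from ω reaches: ν, θ, ξ, η.
Chaining downward from λ reaches: φ, ν, θ, ε, ξ.
Strictly between ω and λ are those in both lists: ν, θ, ξ — 3 elements.

3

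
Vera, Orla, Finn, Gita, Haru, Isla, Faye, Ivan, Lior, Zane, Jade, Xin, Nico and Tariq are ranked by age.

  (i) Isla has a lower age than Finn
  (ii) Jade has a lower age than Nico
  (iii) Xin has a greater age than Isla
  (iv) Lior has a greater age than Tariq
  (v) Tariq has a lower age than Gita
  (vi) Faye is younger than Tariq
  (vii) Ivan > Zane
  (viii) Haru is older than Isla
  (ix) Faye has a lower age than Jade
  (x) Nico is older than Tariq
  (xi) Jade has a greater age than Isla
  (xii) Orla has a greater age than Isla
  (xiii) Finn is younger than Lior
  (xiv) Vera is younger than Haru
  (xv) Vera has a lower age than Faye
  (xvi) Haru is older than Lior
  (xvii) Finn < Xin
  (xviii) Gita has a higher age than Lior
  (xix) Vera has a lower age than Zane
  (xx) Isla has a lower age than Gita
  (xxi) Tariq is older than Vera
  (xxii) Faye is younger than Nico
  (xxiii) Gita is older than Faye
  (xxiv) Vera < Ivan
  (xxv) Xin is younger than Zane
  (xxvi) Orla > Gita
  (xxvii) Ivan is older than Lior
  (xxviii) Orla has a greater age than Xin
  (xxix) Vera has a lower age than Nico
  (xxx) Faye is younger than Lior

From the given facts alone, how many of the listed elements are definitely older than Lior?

4

The elements the relations force above Lior are Gita, Haru, Ivan, Orla — no chain reaches any other.
That is 4.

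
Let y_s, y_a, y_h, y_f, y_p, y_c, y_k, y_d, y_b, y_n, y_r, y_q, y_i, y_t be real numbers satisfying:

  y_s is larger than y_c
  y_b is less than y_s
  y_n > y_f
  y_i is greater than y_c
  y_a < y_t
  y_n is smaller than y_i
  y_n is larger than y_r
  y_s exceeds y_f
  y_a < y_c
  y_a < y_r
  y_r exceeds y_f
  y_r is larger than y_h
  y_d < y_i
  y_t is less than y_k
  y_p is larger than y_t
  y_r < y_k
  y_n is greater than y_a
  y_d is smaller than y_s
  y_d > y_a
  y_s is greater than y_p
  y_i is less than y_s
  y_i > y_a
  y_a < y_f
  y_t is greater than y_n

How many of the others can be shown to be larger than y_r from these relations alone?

6

From y_r the given relations immediately reach y_n, y_k.
From those, y_t, y_i — 4 in total.
From those, y_p, y_s — 6 in total.
No other element is forced above y_r by the given relations, so the count is 6.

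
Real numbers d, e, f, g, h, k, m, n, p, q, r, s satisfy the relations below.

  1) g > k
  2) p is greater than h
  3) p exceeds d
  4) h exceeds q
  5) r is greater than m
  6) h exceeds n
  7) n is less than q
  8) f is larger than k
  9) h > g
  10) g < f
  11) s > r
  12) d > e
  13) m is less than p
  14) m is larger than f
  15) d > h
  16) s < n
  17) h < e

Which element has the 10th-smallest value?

The consecutive relations fix a unique order: k < g < f < m < r < s < n < q < h < e < d < p.
Counting 10 from the smallest end gives e.

e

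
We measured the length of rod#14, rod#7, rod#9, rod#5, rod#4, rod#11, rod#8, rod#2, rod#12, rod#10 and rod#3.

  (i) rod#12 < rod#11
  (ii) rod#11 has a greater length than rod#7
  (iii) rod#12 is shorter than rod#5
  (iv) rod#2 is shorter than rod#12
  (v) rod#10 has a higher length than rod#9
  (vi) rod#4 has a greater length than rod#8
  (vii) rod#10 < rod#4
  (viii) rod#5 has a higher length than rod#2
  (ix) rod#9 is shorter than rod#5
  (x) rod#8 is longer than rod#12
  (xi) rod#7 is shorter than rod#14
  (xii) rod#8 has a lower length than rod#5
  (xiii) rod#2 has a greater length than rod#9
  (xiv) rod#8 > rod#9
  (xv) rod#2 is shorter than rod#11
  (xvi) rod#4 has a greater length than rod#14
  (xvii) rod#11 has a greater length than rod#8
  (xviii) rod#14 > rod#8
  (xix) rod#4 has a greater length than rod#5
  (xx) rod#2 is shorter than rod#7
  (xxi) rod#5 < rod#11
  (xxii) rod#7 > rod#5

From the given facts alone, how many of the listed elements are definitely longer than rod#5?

From rod#5 the given relations immediately reach rod#7, rod#11, rod#4.
From those, rod#14 — 4 in total.
No other element is forced above rod#5 by the given relations, so the count is 4.

4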